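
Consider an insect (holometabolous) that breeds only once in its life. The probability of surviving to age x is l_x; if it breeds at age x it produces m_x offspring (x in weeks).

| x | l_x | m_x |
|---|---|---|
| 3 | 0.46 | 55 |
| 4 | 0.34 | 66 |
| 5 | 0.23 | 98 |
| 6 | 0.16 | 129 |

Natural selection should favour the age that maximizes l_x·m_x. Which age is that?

Expected offspring if breeding at age x = l_x × m_x:
  age 3: 0.46 × 55 = 25.300
  age 4: 0.34 × 66 = 22.440
  age 5: 0.23 × 98 = 22.540
  age 6: 0.16 × 129 = 20.640
Maximum at age 3 (25.300).

3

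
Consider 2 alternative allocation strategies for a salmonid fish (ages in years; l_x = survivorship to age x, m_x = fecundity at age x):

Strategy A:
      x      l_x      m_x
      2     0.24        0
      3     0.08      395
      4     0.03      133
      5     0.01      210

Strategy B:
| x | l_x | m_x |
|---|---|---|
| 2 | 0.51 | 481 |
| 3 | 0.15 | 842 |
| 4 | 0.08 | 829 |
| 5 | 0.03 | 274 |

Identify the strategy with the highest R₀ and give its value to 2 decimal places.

446.15

Strategy A: R₀ = 0.24×0 + 0.08×395 + 0.03×133 + 0.01×210 = 37.6900
Strategy B: R₀ = 0.51×481 + 0.15×842 + 0.08×829 + 0.03×274 = 446.1500
Highest R₀: strategy B with 446.1500.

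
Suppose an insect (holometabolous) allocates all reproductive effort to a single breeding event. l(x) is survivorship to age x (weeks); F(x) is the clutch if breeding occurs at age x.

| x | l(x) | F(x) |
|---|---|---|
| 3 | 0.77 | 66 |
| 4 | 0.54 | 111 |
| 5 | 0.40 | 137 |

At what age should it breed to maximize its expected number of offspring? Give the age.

Expected offspring if breeding at age x = l(x) × F(x):
  age 3: 0.77 × 66 = 50.820
  age 4: 0.54 × 111 = 59.940
  age 5: 0.40 × 137 = 54.800
Maximum at age 4 (59.940).

4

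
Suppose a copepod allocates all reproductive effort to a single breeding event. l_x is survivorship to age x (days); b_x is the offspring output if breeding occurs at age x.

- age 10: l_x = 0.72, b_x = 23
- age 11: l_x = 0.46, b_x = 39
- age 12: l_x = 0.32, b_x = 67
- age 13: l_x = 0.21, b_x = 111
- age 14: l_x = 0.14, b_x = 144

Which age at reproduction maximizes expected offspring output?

13

Expected offspring if breeding at age x = l_x × b_x:
  age 10: 0.72 × 23 = 16.560
  age 11: 0.46 × 39 = 17.940
  age 12: 0.32 × 67 = 21.440
  age 13: 0.21 × 111 = 23.310
  age 14: 0.14 × 144 = 20.160
Maximum at age 13 (23.310).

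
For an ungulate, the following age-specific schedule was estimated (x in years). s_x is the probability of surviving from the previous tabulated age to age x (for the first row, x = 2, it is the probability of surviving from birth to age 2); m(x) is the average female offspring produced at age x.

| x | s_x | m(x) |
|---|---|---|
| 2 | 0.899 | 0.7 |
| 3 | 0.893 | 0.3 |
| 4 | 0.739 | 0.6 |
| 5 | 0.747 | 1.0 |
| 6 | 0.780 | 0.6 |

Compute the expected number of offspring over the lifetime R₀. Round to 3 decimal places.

1.877

Survivorship from birth: l_x = s_2·s_3·…·s_x.
  l_2 = 0.89900
  l_3 = 0.80281
  l_4 = 0.59327
  l_5 = 0.44318
  l_6 = 0.34568
R₀ = Σ l_x m(x):
  age 2: 0.89900 × 0.7 = 0.6293
  age 3: 0.80281 × 0.3 = 0.2408
  age 4: 0.59327 × 0.6 = 0.3560
  age 5: 0.44318 × 1.0 = 0.4432
  age 6: 0.34568 × 0.6 = 0.2074
R₀ = 0.6293 + 0.2408 + 0.3560 + 0.4432 + 0.2074 = 1.8767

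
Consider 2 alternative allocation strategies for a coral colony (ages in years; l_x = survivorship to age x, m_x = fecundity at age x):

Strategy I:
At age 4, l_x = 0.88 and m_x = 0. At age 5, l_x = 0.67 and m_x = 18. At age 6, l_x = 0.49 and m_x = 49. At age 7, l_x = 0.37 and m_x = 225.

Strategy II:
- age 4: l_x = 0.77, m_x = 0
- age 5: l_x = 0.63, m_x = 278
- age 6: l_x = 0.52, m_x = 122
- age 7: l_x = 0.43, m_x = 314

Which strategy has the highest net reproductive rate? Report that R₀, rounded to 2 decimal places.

Strategy I: R₀ = 0.88×0 + 0.67×18 + 0.49×49 + 0.37×225 = 119.3200
Strategy II: R₀ = 0.77×0 + 0.63×278 + 0.52×122 + 0.43×314 = 373.6000
Highest R₀: strategy II with 373.6000.

373.60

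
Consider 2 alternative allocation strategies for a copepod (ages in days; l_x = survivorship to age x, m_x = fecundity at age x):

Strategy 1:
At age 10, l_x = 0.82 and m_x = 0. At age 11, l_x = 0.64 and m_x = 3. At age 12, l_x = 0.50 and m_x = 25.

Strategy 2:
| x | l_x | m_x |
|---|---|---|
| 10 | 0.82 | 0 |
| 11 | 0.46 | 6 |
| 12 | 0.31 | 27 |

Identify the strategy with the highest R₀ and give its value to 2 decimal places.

Strategy 1: R₀ = 0.82×0 + 0.64×3 + 0.50×25 = 14.4200
Strategy 2: R₀ = 0.82×0 + 0.46×6 + 0.31×27 = 11.1300
Highest R₀: strategy 1 with 14.4200.

14.42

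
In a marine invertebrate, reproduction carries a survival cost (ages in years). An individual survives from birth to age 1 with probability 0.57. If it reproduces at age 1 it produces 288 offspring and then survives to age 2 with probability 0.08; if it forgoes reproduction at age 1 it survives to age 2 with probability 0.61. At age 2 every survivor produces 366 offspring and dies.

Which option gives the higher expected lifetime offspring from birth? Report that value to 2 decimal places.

180.85

breed at age 1: R₀ = 0.57 × (288 + 0.08 × 366) = 0.57 × 317.2800 = 180.8496
delay to age 2: R₀ = 0.57 × (0.61 × 366) = 0.57 × 223.2600 = 127.2582
Higher: breed at age 1 (180.8496).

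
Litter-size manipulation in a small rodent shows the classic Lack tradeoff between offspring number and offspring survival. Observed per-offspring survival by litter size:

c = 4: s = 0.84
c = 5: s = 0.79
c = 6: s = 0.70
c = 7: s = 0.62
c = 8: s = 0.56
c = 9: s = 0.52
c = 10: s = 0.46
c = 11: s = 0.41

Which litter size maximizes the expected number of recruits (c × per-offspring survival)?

Expected recruits = c × s(c):
  c=4: 4 × 0.84 = 3.360
  c=5: 5 × 0.79 = 3.950
  c=6: 6 × 0.70 = 4.200
  c=7: 7 × 0.62 = 4.340
  c=8: 8 × 0.56 = 4.480
  c=9: 9 × 0.52 = 4.680
  c=10: 10 × 0.46 = 4.600
  c=11: 11 × 0.41 = 4.510
Maximum at c = 9 (4.680 recruits).

9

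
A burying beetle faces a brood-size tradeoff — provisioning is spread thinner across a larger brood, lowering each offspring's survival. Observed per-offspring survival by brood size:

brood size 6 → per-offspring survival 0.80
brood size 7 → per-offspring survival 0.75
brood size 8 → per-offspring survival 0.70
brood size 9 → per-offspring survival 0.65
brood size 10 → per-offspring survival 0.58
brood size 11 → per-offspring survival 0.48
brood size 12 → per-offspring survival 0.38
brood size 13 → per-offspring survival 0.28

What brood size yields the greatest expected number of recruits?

9

Expected recruits = c × s(c):
  c=6: 6 × 0.80 = 4.800
  c=7: 7 × 0.75 = 5.250
  c=8: 8 × 0.70 = 5.600
  c=9: 9 × 0.65 = 5.850
  c=10: 10 × 0.58 = 5.800
  c=11: 11 × 0.48 = 5.280
  c=12: 12 × 0.38 = 4.560
  c=13: 13 × 0.28 = 3.640
Maximum at c = 9 (5.850 recruits).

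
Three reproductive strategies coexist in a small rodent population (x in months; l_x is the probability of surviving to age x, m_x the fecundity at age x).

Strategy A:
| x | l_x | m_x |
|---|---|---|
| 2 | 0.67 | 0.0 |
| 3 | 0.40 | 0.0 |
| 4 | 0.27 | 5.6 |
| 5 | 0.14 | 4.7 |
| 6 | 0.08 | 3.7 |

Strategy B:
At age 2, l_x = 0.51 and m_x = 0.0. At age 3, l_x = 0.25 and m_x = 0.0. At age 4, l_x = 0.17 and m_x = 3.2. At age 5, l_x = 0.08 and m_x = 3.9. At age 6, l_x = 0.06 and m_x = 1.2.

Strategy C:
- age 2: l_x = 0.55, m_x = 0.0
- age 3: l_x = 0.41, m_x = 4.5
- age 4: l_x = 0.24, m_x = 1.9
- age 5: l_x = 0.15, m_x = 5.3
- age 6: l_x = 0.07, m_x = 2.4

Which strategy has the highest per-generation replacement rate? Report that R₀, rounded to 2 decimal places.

3.26

Strategy A: R₀ = 0.67×0.0 + 0.40×0.0 + 0.27×5.6 + 0.14×4.7 + 0.08×3.7 = 2.4660
Strategy B: R₀ = 0.51×0.0 + 0.25×0.0 + 0.17×3.2 + 0.08×3.9 + 0.06×1.2 = 0.9280
Strategy C: R₀ = 0.55×0.0 + 0.41×4.5 + 0.24×1.9 + 0.15×5.3 + 0.07×2.4 = 3.2640
Highest R₀: strategy C with 3.2640.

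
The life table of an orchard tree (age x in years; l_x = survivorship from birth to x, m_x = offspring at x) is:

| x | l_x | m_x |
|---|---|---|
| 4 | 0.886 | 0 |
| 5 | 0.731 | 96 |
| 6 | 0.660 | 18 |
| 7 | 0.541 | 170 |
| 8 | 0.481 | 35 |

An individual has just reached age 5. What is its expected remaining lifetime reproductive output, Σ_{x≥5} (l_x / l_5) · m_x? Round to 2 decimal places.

l_5 = 0.731. Conditional survival from age 5 to x is l_x / l_5.
  x=5: (0.731/0.731) × 96 = 96.0000
  x=6: (0.660/0.731) × 18 = 16.2517
  x=7: (0.541/0.731) × 170 = 125.8140
  x=8: (0.481/0.731) × 35 = 23.0301
Sum = 96.0000 + 16.2517 + 125.8140 + 23.0301 = 261.0958

261.10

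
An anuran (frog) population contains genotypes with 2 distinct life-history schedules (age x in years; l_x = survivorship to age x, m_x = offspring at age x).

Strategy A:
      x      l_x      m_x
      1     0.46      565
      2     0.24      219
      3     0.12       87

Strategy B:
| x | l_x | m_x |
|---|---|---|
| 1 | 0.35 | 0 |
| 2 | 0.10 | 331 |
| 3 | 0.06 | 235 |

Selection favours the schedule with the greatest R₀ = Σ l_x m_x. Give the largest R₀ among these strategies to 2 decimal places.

322.90

Strategy A: R₀ = 0.46×565 + 0.24×219 + 0.12×87 = 322.9000
Strategy B: R₀ = 0.35×0 + 0.10×331 + 0.06×235 = 47.2000
Highest R₀: strategy A with 322.9000.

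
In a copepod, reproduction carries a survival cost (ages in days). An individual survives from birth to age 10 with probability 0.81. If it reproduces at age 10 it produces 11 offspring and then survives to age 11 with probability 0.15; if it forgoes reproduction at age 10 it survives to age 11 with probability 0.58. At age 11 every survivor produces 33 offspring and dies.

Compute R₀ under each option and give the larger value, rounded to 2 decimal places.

15.50

breed at age 10: R₀ = 0.81 × (11 + 0.15 × 33) = 0.81 × 15.9500 = 12.9195
delay to age 11: R₀ = 0.81 × (0.58 × 33) = 0.81 × 19.1400 = 15.5034
Higher: delay to age 11 (15.5034).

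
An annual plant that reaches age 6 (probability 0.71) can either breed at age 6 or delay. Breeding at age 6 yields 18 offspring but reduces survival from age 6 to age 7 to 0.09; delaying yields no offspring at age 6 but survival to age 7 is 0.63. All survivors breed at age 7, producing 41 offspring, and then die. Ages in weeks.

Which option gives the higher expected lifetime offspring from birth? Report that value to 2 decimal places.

breed at age 6: R₀ = 0.71 × (18 + 0.09 × 41) = 0.71 × 21.6900 = 15.3999
delay to age 7: R₀ = 0.71 × (0.63 × 41) = 0.71 × 25.8300 = 18.3393
Higher: delay to age 7 (18.3393).

18.34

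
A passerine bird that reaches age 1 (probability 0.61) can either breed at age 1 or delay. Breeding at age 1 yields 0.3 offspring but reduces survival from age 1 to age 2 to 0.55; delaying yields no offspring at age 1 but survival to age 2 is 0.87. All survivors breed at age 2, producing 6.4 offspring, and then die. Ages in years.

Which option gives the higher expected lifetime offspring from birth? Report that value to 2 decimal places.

breed at age 1: R₀ = 0.61 × (0.3 + 0.55 × 6.4) = 0.61 × 3.8200 = 2.3302
delay to age 2: R₀ = 0.61 × (0.87 × 6.4) = 0.61 × 5.5680 = 3.3965
Higher: delay to age 2 (3.3965).

3.40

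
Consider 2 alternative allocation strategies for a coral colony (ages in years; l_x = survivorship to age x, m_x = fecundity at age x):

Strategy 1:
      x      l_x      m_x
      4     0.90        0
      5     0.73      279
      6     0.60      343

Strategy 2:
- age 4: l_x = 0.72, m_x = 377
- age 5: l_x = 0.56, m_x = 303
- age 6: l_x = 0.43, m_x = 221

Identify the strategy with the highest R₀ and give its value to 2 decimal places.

536.15

Strategy 1: R₀ = 0.90×0 + 0.73×279 + 0.60×343 = 409.4700
Strategy 2: R₀ = 0.72×377 + 0.56×303 + 0.43×221 = 536.1500
Highest R₀: strategy 2 with 536.1500.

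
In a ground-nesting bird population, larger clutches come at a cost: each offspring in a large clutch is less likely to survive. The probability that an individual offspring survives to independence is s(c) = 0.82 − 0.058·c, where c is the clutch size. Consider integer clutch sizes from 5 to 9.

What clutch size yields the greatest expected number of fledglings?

Expected fledglings = c × s(c):
  c=5: 5 × 0.530 = 2.650
  c=6: 6 × 0.472 = 2.832
  c=7: 7 × 0.414 = 2.898
  c=8: 8 × 0.356 = 2.848
  c=9: 9 × 0.298 = 2.682
Maximum at c = 7 (2.898 fledglings).

7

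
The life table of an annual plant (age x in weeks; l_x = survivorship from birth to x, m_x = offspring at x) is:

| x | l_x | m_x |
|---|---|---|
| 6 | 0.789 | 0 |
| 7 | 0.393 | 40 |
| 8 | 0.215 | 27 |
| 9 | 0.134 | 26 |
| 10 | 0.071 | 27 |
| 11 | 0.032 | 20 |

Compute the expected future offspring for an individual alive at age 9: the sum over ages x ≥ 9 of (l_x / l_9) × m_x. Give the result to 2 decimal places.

l_9 = 0.134. Conditional survival from age 9 to x is l_x / l_9.
  x=9: (0.134/0.134) × 26 = 26.0000
  x=10: (0.071/0.134) × 27 = 14.3060
  x=11: (0.032/0.134) × 20 = 4.7761
Sum = 26.0000 + 14.3060 + 4.7761 = 45.0821

45.08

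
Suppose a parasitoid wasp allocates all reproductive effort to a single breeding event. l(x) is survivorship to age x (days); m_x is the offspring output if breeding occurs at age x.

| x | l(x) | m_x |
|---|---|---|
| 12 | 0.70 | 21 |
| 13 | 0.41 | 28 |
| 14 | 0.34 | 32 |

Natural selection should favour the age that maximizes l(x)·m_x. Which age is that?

Expected offspring if breeding at age x = l(x) × m_x:
  age 12: 0.70 × 21 = 14.700
  age 13: 0.41 × 28 = 11.480
  age 14: 0.34 × 32 = 10.880
Maximum at age 12 (14.700).

12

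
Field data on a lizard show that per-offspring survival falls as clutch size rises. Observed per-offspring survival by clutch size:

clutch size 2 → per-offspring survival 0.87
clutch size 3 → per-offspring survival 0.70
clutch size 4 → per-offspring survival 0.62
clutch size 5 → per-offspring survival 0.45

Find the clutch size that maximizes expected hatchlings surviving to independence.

4

Expected hatchlings surviving to independence = c × s(c):
  c=2: 2 × 0.87 = 1.740
  c=3: 3 × 0.70 = 2.100
  c=4: 4 × 0.62 = 2.480
  c=5: 5 × 0.45 = 2.250
Maximum at c = 4 (2.480 hatchlings surviving to independence).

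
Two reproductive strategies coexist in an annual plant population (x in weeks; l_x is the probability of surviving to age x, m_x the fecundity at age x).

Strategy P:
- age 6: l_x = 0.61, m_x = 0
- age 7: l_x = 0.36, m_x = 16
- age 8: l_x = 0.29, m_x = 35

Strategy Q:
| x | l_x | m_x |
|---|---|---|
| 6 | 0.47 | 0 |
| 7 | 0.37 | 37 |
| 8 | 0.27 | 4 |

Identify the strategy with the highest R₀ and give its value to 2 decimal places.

15.91

Strategy P: R₀ = 0.61×0 + 0.36×16 + 0.29×35 = 15.9100
Strategy Q: R₀ = 0.47×0 + 0.37×37 + 0.27×4 = 14.7700
Highest R₀: strategy P with 15.9100.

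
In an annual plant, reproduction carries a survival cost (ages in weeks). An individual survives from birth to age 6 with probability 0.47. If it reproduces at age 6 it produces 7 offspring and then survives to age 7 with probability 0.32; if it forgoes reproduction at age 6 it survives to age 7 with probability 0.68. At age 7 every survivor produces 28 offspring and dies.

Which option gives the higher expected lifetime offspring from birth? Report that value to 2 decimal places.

breed at age 6: R₀ = 0.47 × (7 + 0.32 × 28) = 0.47 × 15.9600 = 7.5012
delay to age 7: R₀ = 0.47 × (0.68 × 28) = 0.47 × 19.0400 = 8.9488
Higher: delay to age 7 (8.9488).

8.95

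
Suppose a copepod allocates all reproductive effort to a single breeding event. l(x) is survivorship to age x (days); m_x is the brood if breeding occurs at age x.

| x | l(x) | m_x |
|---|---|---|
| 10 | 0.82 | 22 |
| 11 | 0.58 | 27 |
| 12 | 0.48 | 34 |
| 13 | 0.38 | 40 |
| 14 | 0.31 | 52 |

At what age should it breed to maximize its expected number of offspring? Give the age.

10

Expected offspring if breeding at age x = l(x) × m_x:
  age 10: 0.82 × 22 = 18.040
  age 11: 0.58 × 27 = 15.660
  age 12: 0.48 × 34 = 16.320
  age 13: 0.38 × 40 = 15.200
  age 14: 0.31 × 52 = 16.120
Maximum at age 10 (18.040).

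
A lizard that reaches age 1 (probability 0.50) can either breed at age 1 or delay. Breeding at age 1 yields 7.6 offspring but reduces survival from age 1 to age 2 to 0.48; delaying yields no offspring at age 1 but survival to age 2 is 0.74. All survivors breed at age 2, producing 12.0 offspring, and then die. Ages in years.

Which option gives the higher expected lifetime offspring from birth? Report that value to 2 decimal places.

6.68

breed at age 1: R₀ = 0.50 × (7.6 + 0.48 × 12.0) = 0.50 × 13.3600 = 6.6800
delay to age 2: R₀ = 0.50 × (0.74 × 12.0) = 0.50 × 8.8800 = 4.4400
Higher: breed at age 1 (6.6800).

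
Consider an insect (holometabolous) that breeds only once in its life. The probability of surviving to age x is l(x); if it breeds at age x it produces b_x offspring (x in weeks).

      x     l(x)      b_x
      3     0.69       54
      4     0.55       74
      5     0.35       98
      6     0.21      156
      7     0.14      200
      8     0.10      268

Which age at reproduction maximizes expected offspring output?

4

Expected offspring if breeding at age x = l(x) × b_x:
  age 3: 0.69 × 54 = 37.260
  age 4: 0.55 × 74 = 40.700
  age 5: 0.35 × 98 = 34.300
  age 6: 0.21 × 156 = 32.760
  age 7: 0.14 × 200 = 28.000
  age 8: 0.10 × 268 = 26.800
Maximum at age 4 (40.700).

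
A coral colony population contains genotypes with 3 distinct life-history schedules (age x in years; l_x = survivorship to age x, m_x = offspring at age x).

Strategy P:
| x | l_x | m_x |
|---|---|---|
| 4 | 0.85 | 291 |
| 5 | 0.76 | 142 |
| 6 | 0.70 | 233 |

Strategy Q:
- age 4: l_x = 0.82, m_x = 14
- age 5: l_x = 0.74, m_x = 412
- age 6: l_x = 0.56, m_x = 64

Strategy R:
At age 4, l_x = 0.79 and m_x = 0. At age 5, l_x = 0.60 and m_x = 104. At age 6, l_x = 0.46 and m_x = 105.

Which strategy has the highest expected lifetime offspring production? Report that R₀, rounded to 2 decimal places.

518.37

Strategy P: R₀ = 0.85×291 + 0.76×142 + 0.70×233 = 518.3700
Strategy Q: R₀ = 0.82×14 + 0.74×412 + 0.56×64 = 352.2000
Strategy R: R₀ = 0.79×0 + 0.60×104 + 0.46×105 = 110.7000
Highest R₀: strategy P with 518.3700.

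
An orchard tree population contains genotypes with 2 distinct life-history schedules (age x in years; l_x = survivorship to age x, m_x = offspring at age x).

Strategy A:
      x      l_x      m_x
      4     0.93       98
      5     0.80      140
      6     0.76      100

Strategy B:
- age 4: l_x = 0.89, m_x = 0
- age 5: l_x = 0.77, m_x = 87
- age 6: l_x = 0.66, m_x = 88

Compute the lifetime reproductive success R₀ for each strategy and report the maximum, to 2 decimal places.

279.14

Strategy A: R₀ = 0.93×98 + 0.80×140 + 0.76×100 = 279.1400
Strategy B: R₀ = 0.89×0 + 0.77×87 + 0.66×88 = 125.0700
Highest R₀: strategy A with 279.1400.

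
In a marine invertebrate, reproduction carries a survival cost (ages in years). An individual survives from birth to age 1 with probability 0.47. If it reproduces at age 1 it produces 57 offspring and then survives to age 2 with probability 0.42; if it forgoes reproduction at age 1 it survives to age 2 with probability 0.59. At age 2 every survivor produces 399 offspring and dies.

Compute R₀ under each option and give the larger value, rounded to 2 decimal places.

breed at age 1: R₀ = 0.47 × (57 + 0.42 × 399) = 0.47 × 224.5800 = 105.5526
delay to age 2: R₀ = 0.47 × (0.59 × 399) = 0.47 × 235.4100 = 110.6427
Higher: delay to age 2 (110.6427).

110.64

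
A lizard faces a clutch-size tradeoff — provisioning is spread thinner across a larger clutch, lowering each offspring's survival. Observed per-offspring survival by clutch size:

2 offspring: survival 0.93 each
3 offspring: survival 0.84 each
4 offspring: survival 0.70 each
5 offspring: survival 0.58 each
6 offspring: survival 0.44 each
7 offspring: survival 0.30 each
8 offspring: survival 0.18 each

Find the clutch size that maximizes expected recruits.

Expected recruits = c × s(c):
  c=2: 2 × 0.93 = 1.860
  c=3: 3 × 0.84 = 2.520
  c=4: 4 × 0.70 = 2.800
  c=5: 5 × 0.58 = 2.900
  c=6: 6 × 0.44 = 2.640
  c=7: 7 × 0.30 = 2.100
  c=8: 8 × 0.18 = 1.440
Maximum at c = 5 (2.900 recruits).

5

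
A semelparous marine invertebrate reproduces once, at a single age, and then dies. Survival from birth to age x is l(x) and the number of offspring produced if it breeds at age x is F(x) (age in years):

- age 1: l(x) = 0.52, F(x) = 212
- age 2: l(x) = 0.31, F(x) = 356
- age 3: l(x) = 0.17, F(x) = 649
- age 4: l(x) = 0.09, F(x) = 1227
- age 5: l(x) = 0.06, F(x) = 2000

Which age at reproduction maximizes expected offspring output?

Expected offspring if breeding at age x = l(x) × F(x):
  age 1: 0.52 × 212 = 110.240
  age 2: 0.31 × 356 = 110.360
  age 3: 0.17 × 649 = 110.330
  age 4: 0.09 × 1227 = 110.430
  age 5: 0.06 × 2000 = 120.000
Maximum at age 5 (120.000).

5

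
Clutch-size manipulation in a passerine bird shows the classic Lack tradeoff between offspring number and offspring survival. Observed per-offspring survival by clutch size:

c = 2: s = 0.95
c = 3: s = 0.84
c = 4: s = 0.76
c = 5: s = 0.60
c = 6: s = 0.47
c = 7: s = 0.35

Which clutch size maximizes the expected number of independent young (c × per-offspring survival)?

Expected independent young = c × s(c):
  c=2: 2 × 0.95 = 1.900
  c=3: 3 × 0.84 = 2.520
  c=4: 4 × 0.76 = 3.040
  c=5: 5 × 0.60 = 3.000
  c=6: 6 × 0.47 = 2.820
  c=7: 7 × 0.35 = 2.450
Maximum at c = 4 (3.040 independent young).

4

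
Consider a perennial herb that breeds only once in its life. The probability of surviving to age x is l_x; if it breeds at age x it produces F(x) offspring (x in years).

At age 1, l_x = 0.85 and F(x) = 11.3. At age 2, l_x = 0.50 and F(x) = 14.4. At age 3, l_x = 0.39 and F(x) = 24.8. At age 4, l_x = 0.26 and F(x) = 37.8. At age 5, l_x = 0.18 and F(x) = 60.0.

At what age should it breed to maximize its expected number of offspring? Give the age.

Expected offspring if breeding at age x = l_x × F(x):
  age 1: 0.85 × 11.3 = 9.605
  age 2: 0.50 × 14.4 = 7.200
  age 3: 0.39 × 24.8 = 9.672
  age 4: 0.26 × 37.8 = 9.828
  age 5: 0.18 × 60.0 = 10.800
Maximum at age 5 (10.800).

5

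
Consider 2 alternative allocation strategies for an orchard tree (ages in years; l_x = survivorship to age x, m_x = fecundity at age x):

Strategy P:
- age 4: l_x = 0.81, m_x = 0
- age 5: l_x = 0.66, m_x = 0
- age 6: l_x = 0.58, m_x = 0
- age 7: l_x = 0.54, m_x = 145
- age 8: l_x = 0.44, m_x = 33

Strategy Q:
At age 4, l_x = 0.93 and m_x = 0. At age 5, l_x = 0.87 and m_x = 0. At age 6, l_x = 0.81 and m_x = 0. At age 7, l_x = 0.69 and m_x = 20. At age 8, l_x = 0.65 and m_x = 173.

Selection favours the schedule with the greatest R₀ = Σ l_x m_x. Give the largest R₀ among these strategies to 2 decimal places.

Strategy P: R₀ = 0.81×0 + 0.66×0 + 0.58×0 + 0.54×145 + 0.44×33 = 92.8200
Strategy Q: R₀ = 0.93×0 + 0.87×0 + 0.81×0 + 0.69×20 + 0.65×173 = 126.2500
Highest R₀: strategy Q with 126.2500.

126.25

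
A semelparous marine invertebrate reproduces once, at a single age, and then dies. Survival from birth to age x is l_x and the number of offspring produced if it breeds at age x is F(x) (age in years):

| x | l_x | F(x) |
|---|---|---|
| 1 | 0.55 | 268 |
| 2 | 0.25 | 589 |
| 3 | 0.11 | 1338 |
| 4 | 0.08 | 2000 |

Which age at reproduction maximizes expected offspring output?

Expected offspring if breeding at age x = l_x × F(x):
  age 1: 0.55 × 268 = 147.400
  age 2: 0.25 × 589 = 147.250
  age 3: 0.11 × 1338 = 147.180
  age 4: 0.08 × 2000 = 160.000
Maximum at age 4 (160.000).

4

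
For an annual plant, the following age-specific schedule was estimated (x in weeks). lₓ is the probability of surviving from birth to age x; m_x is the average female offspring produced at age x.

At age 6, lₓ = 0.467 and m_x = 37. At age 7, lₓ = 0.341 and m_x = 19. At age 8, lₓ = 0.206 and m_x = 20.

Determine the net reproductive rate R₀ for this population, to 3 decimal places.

27.878

R₀ = Σ lₓ m_x:
  age 6: 0.467 × 37 = 17.2790
  age 7: 0.341 × 19 = 6.4790
  age 8: 0.206 × 20 = 4.1200
R₀ = 17.2790 + 6.4790 + 4.1200 = 27.8780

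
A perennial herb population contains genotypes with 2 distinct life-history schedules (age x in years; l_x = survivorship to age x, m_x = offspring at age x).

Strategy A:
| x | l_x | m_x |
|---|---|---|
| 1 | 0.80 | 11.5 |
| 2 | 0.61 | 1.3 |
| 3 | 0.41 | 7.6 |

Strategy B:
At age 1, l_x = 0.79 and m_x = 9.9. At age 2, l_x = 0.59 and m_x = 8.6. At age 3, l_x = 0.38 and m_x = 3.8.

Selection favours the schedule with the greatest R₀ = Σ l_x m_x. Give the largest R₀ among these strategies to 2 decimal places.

Strategy A: R₀ = 0.80×11.5 + 0.61×1.3 + 0.41×7.6 = 13.1090
Strategy B: R₀ = 0.79×9.9 + 0.59×8.6 + 0.38×3.8 = 14.3390
Highest R₀: strategy B with 14.3390.

14.34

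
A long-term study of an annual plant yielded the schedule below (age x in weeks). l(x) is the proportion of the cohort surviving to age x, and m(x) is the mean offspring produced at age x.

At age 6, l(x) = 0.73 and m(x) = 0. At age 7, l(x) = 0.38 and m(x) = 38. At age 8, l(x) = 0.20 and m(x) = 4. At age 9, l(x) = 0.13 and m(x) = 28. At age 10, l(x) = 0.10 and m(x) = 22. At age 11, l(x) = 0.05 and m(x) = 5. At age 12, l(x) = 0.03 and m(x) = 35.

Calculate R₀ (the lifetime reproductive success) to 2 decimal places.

22.38

R₀ = Σ l(x) m(x):
  age 6: 0.73 × 0 = 0.0000
  age 7: 0.38 × 38 = 14.4400
  age 8: 0.20 × 4 = 0.8000
  age 9: 0.13 × 28 = 3.6400
  age 10: 0.10 × 22 = 2.2000
  age 11: 0.05 × 5 = 0.2500
  age 12: 0.03 × 35 = 1.0500
R₀ = 0.0000 + 14.4400 + 0.8000 + 3.6400 + 2.2000 + 0.2500 + 1.0500 = 22.3800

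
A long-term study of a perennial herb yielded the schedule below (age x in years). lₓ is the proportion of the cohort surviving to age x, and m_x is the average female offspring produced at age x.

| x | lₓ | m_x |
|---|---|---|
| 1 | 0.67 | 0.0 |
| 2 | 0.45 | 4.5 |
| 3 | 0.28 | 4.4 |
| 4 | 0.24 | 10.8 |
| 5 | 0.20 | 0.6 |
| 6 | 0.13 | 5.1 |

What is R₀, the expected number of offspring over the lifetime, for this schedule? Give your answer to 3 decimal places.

6.632

R₀ = Σ lₓ m_x:
  age 1: 0.67 × 0.0 = 0.0000
  age 2: 0.45 × 4.5 = 2.0250
  age 3: 0.28 × 4.4 = 1.2320
  age 4: 0.24 × 10.8 = 2.5920
  age 5: 0.20 × 0.6 = 0.1200
  age 6: 0.13 × 5.1 = 0.6630
R₀ = 0.0000 + 2.0250 + 1.2320 + 2.5920 + 0.1200 + 0.6630 = 6.6320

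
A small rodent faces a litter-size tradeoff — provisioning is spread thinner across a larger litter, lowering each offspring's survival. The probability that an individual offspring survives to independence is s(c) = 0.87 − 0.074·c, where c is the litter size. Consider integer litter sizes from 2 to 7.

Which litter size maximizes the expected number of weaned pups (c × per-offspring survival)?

Expected weaned pups = c × s(c):
  c=2: 2 × 0.722 = 1.444
  c=3: 3 × 0.648 = 1.944
  c=4: 4 × 0.574 = 2.296
  c=5: 5 × 0.500 = 2.500
  c=6: 6 × 0.426 = 2.556
  c=7: 7 × 0.352 = 2.464
Maximum at c = 6 (2.556 weaned pups).

6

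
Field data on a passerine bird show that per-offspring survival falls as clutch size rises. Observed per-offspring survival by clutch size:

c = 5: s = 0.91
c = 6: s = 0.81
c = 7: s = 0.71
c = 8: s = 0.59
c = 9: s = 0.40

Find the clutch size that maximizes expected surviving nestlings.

Expected surviving nestlings = c × s(c):
  c=5: 5 × 0.91 = 4.550
  c=6: 6 × 0.81 = 4.860
  c=7: 7 × 0.71 = 4.970
  c=8: 8 × 0.59 = 4.720
  c=9: 9 × 0.40 = 3.600
Maximum at c = 7 (4.970 surviving nestlings).

7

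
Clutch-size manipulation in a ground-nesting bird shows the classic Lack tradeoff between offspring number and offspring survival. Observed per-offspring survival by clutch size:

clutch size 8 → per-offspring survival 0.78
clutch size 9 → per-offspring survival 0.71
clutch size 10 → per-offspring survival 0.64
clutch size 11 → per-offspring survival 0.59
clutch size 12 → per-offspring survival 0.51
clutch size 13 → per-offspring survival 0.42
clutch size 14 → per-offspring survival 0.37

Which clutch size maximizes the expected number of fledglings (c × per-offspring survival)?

11

Expected fledglings = c × s(c):
  c=8: 8 × 0.78 = 6.240
  c=9: 9 × 0.71 = 6.390
  c=10: 10 × 0.64 = 6.400
  c=11: 11 × 0.59 = 6.490
  c=12: 12 × 0.51 = 6.120
  c=13: 13 × 0.42 = 5.460
  c=14: 14 × 0.37 = 5.180
Maximum at c = 11 (6.490 fledglings).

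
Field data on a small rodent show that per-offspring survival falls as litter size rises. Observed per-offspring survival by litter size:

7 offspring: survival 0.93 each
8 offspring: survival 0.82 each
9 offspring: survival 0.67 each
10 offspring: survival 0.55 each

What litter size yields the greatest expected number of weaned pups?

8

Expected weaned pups = c × s(c):
  c=7: 7 × 0.93 = 6.510
  c=8: 8 × 0.82 = 6.560
  c=9: 9 × 0.67 = 6.030
  c=10: 10 × 0.55 = 5.500
Maximum at c = 8 (6.560 weaned pups).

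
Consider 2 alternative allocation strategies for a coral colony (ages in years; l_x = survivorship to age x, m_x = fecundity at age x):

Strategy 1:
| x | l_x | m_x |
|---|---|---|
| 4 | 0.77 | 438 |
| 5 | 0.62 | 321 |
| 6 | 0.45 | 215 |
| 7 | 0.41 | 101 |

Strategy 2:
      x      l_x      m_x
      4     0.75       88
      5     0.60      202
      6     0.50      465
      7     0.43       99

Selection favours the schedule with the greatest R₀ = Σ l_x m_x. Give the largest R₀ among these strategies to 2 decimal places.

Strategy 1: R₀ = 0.77×438 + 0.62×321 + 0.45×215 + 0.41×101 = 674.4400
Strategy 2: R₀ = 0.75×88 + 0.60×202 + 0.50×465 + 0.43×99 = 462.2700
Highest R₀: strategy 1 with 674.4400.

674.44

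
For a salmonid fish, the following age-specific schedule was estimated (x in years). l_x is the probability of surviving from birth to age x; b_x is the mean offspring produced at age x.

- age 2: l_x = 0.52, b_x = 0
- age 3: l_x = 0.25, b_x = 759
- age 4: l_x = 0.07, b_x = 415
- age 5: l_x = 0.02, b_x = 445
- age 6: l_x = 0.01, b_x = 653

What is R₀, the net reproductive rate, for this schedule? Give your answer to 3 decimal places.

234.230

R₀ = Σ l_x b_x:
  age 2: 0.52 × 0 = 0.0000
  age 3: 0.25 × 759 = 189.7500
  age 4: 0.07 × 415 = 29.0500
  age 5: 0.02 × 445 = 8.9000
  age 6: 0.01 × 653 = 6.5300
R₀ = 0.0000 + 189.7500 + 29.0500 + 8.9000 + 6.5300 = 234.2300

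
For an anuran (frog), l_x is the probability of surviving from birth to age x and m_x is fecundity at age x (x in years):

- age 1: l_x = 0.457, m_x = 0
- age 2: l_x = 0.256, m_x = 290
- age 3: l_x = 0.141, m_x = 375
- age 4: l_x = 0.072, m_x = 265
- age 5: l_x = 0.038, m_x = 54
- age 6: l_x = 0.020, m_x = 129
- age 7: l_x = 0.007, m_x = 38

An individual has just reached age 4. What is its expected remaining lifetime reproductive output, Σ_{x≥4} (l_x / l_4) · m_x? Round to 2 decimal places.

l_4 = 0.072. Conditional survival from age 4 to x is l_x / l_4.
  x=4: (0.072/0.072) × 265 = 265.0000
  x=5: (0.038/0.072) × 54 = 28.5000
  x=6: (0.020/0.072) × 129 = 35.8333
  x=7: (0.007/0.072) × 38 = 3.6944
Sum = 265.0000 + 28.5000 + 35.8333 + 3.6944 = 333.0278

333.03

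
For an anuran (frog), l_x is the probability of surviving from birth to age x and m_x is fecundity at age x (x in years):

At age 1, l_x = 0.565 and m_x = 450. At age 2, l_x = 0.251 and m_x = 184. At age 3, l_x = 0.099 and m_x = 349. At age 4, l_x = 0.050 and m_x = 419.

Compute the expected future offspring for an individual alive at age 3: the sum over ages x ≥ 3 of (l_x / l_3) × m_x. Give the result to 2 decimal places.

560.62

l_3 = 0.099. Conditional survival from age 3 to x is l_x / l_3.
  x=3: (0.099/0.099) × 349 = 349.0000
  x=4: (0.050/0.099) × 419 = 211.6162
Sum = 349.0000 + 211.6162 = 560.6162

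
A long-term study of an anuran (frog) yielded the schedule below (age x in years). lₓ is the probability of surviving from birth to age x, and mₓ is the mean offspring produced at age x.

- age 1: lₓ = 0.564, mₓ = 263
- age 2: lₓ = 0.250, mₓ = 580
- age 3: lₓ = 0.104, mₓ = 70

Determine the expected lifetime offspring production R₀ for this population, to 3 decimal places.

R₀ = Σ lₓ mₓ:
  age 1: 0.564 × 263 = 148.3320
  age 2: 0.250 × 580 = 145.0000
  age 3: 0.104 × 70 = 7.2800
R₀ = 148.3320 + 145.0000 + 7.2800 = 300.6120

300.612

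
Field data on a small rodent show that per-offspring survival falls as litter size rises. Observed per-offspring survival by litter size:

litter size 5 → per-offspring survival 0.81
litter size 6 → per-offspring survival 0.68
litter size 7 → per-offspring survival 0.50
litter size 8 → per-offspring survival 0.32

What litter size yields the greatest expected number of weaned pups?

6

Expected weaned pups = c × s(c):
  c=5: 5 × 0.81 = 4.050
  c=6: 6 × 0.68 = 4.080
  c=7: 7 × 0.50 = 3.500
  c=8: 8 × 0.32 = 2.560
Maximum at c = 6 (4.080 weaned pups).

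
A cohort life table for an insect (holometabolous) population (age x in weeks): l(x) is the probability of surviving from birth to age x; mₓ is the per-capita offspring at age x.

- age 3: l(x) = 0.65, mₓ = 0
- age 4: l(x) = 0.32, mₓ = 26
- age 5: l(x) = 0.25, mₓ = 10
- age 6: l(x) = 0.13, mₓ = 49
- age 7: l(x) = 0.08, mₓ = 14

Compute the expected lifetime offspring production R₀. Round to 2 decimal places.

R₀ = Σ l(x) mₓ:
  age 3: 0.65 × 0 = 0.0000
  age 4: 0.32 × 26 = 8.3200
  age 5: 0.25 × 10 = 2.5000
  age 6: 0.13 × 49 = 6.3700
  age 7: 0.08 × 14 = 1.1200
R₀ = 0.0000 + 8.3200 + 2.5000 + 6.3700 + 1.1200 = 18.3100

18.31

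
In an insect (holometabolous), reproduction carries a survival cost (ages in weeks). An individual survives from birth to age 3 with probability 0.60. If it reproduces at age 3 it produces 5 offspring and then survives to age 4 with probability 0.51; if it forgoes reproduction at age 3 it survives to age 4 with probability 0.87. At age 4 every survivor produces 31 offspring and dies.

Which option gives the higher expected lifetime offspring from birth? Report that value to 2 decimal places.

breed at age 3: R₀ = 0.60 × (5 + 0.51 × 31) = 0.60 × 20.8100 = 12.4860
delay to age 4: R₀ = 0.60 × (0.87 × 31) = 0.60 × 26.9700 = 16.1820
Higher: delay to age 4 (16.1820).

16.18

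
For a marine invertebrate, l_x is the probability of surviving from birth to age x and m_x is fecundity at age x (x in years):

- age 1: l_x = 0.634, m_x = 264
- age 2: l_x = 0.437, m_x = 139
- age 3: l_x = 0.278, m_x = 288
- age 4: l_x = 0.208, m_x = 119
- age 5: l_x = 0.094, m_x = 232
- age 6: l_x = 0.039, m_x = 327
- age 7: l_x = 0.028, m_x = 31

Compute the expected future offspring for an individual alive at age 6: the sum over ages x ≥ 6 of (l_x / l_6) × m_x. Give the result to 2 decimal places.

349.26

l_6 = 0.039. Conditional survival from age 6 to x is l_x / l_6.
  x=6: (0.039/0.039) × 327 = 327.0000
  x=7: (0.028/0.039) × 31 = 22.2564
Sum = 327.0000 + 22.2564 = 349.2564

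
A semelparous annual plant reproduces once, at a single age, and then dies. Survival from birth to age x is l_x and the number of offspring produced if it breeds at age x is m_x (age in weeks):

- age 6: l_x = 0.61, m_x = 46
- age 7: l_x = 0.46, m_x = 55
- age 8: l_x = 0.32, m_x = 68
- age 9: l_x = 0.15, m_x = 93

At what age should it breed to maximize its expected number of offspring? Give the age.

6

Expected offspring if breeding at age x = l_x × m_x:
  age 6: 0.61 × 46 = 28.060
  age 7: 0.46 × 55 = 25.300
  age 8: 0.32 × 68 = 21.760
  age 9: 0.15 × 93 = 13.950
Maximum at age 6 (28.060).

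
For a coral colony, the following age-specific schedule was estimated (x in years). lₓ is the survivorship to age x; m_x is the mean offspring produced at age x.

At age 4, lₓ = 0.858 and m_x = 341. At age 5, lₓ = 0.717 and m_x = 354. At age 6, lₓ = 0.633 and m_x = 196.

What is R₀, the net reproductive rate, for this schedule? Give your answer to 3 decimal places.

670.464

R₀ = Σ lₓ m_x:
  age 4: 0.858 × 341 = 292.5780
  age 5: 0.717 × 354 = 253.8180
  age 6: 0.633 × 196 = 124.0680
R₀ = 292.5780 + 253.8180 + 124.0680 = 670.4640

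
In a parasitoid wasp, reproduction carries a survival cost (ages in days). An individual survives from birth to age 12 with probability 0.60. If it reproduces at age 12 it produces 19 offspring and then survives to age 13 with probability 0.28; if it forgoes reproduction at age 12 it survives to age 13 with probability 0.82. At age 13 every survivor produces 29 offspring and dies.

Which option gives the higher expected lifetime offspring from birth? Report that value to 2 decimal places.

breed at age 12: R₀ = 0.60 × (19 + 0.28 × 29) = 0.60 × 27.1200 = 16.2720
delay to age 13: R₀ = 0.60 × (0.82 × 29) = 0.60 × 23.7800 = 14.2680
Higher: breed at age 12 (16.2720).

16.27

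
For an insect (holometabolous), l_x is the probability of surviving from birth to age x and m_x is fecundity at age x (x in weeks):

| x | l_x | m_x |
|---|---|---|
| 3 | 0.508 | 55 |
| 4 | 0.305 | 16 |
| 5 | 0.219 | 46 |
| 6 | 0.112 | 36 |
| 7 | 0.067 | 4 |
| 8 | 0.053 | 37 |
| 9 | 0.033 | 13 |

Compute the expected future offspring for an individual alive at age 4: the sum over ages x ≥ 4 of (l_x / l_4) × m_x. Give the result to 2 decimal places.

70.96

l_4 = 0.305. Conditional survival from age 4 to x is l_x / l_4.
  x=4: (0.305/0.305) × 16 = 16.0000
  x=5: (0.219/0.305) × 46 = 33.0295
  x=6: (0.112/0.305) × 36 = 13.2197
  x=7: (0.067/0.305) × 4 = 0.8787
  x=8: (0.053/0.305) × 37 = 6.4295
  x=9: (0.033/0.305) × 13 = 1.4066
Sum = 16.0000 + 33.0295 + 13.2197 + 0.8787 + 6.4295 + 1.4066 = 70.9639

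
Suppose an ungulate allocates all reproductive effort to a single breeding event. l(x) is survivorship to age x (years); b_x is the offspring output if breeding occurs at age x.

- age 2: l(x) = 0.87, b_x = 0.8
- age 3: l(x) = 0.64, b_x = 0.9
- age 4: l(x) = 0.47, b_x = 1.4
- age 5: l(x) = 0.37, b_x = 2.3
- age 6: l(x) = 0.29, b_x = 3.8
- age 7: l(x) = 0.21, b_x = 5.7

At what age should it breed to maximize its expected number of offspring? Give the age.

Expected offspring if breeding at age x = l(x) × b_x:
  age 2: 0.87 × 0.8 = 0.696
  age 3: 0.64 × 0.9 = 0.576
  age 4: 0.47 × 1.4 = 0.658
  age 5: 0.37 × 2.3 = 0.851
  age 6: 0.29 × 3.8 = 1.102
  age 7: 0.21 × 5.7 = 1.197
Maximum at age 7 (1.197).

7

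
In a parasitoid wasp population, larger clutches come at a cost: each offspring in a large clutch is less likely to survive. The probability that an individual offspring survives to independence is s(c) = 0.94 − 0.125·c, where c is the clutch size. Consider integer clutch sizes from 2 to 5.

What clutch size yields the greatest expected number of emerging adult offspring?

4

Expected emerging adult offspring = c × s(c):
  c=2: 2 × 0.690 = 1.380
  c=3: 3 × 0.565 = 1.695
  c=4: 4 × 0.440 = 1.760
  c=5: 5 × 0.315 = 1.575
Maximum at c = 4 (1.760 emerging adult offspring).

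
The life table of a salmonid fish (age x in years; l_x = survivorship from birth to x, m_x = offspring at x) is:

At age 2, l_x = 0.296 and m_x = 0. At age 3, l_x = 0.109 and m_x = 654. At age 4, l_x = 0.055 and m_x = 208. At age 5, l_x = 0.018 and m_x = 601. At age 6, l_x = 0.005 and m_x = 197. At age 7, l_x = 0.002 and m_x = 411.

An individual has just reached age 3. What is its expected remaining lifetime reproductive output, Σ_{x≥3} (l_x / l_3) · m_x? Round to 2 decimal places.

874.78

l_3 = 0.109. Conditional survival from age 3 to x is l_x / l_3.
  x=3: (0.109/0.109) × 654 = 654.0000
  x=4: (0.055/0.109) × 208 = 104.9541
  x=5: (0.018/0.109) × 601 = 99.2477
  x=6: (0.005/0.109) × 197 = 9.0367
  x=7: (0.002/0.109) × 411 = 7.5413
Sum = 654.0000 + 104.9541 + 99.2477 + 9.0367 + 7.5413 = 874.7798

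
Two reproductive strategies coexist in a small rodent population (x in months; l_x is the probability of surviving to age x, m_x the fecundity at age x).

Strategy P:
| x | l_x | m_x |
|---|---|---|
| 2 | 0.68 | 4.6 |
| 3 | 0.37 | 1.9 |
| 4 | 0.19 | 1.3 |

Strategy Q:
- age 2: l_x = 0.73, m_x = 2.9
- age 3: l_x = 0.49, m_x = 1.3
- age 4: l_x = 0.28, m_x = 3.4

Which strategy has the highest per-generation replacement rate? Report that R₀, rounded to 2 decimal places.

Strategy P: R₀ = 0.68×4.6 + 0.37×1.9 + 0.19×1.3 = 4.0780
Strategy Q: R₀ = 0.73×2.9 + 0.49×1.3 + 0.28×3.4 = 3.7060
Highest R₀: strategy P with 4.0780.

4.08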